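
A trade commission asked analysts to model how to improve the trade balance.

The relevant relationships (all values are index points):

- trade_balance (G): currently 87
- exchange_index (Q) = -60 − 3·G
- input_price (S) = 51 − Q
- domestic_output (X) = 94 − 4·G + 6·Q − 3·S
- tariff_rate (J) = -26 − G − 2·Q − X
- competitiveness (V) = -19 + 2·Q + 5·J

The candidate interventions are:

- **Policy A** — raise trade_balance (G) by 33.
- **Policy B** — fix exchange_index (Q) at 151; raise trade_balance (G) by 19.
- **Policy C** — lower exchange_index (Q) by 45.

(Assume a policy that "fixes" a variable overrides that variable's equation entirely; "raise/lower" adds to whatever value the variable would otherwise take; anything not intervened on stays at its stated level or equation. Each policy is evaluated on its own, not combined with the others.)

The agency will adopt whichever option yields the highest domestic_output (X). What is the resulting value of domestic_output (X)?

876

Policy A (G + 33):
  G = 87 + 33 = 120
  Q = -60 − 3·120 = -420
  S = 51 − (-420) = 471
  X = 94 − 4·120 + 6·(-420) − 3·471 = -4319
Policy B (Q := 151, G + 19):
  G = 87 + 19 = 106
  Q = 151
  S = 51 − 151 = -100
  X = 94 − 4·106 + 6·151 − 3·(-100) = 876
Policy C (Q − 45):
  G = 87
  Q = -60 − 3·87 (−45 from intervention) = -366
  S = 51 − (-366) = 417
  X = 94 − 4·87 + 6·(-366) − 3·417 = -3701
Comparing — Policy A: X=-4319, Policy B: X=876, Policy C: X=-3701. Highest is 876 (Policy B).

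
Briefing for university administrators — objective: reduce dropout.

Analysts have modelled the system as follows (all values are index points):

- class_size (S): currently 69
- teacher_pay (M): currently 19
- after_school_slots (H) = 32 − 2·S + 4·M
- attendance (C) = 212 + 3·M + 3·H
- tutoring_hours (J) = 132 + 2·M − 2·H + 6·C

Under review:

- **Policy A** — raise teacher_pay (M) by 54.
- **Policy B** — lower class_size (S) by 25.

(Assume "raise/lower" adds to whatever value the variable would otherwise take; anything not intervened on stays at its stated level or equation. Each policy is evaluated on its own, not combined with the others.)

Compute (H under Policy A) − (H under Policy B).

166

Policy A (M + 54):
  S = 69
  M = 19 + 54 = 73
  H = 32 − 2·69 + 4·73 = 186
Policy B (S − 25):
  S = 69 − 25 = 44
  M = 19
  H = 32 − 2·44 + 4·19 = 20
H: 186 − 20 = 166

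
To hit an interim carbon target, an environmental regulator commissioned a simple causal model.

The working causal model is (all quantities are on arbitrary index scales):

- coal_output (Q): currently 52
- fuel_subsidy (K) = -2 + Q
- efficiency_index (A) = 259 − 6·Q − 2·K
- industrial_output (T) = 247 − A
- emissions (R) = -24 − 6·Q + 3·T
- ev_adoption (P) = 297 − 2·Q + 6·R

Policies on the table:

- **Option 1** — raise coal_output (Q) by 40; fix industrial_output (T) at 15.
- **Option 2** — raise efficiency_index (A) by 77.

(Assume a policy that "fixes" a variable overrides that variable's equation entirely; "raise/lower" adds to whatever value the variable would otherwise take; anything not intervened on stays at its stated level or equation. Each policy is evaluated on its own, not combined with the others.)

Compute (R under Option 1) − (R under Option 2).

Option 1 (Q + 40, T := 15):
  Q = 52 + 40 = 92
  K = -2 + 92 = 90
  A = 259 − 6·92 − 2·90 = -473
  T = 15
  R = -24 − 6·92 + 3·15 = -531
Option 2 (A + 77):
  Q = 52
  K = -2 + 52 = 50
  A = 259 − 6·52 − 2·50 (+77 from intervention) = -76
  T = 247 − (-76) = 323
  R = -24 − 6·52 + 3·323 = 633
R: -531 − 633 = -1164

-1164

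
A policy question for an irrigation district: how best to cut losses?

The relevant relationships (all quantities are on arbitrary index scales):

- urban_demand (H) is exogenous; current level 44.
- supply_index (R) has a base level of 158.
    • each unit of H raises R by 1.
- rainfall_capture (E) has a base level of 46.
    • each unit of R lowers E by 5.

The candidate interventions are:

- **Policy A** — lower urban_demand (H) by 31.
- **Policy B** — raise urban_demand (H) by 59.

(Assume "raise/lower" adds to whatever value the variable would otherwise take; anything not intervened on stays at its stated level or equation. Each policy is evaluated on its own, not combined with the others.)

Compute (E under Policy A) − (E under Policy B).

450

Policy A (H − 31):
  H = 44 − 31 = 13
  R = 158 + 13 = 171
  E = 46 − 5·171 = -809
Policy B (H + 59):
  H = 44 + 59 = 103
  R = 158 + 103 = 261
  E = 46 − 5·261 = -1259
E: -809 − (-1259) = 450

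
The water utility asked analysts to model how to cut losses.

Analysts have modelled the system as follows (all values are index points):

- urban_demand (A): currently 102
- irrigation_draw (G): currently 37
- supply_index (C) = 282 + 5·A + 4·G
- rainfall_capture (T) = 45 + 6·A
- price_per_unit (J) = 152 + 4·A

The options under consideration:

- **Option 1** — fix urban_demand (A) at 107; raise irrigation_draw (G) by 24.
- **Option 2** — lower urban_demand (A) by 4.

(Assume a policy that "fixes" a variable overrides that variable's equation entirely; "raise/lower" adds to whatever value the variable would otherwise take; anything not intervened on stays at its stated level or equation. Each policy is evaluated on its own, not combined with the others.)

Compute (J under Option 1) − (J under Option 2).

Option 1 (A := 107, G + 24):
  A = 107
  J = 152 + 4·107 = 580
Option 2 (A − 4):
  A = 102 − 4 = 98
  J = 152 + 4·98 = 544
J: 580 − 544 = 36

36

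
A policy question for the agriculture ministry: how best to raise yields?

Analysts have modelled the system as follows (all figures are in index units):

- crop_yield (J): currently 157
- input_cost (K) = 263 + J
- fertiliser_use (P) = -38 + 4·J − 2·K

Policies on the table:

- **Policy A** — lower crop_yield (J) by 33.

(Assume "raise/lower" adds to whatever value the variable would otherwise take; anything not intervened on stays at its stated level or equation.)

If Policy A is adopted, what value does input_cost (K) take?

Policy A (J − 33):
  J = 157 − 33 = 124
  K = 263 + 124 = 387

387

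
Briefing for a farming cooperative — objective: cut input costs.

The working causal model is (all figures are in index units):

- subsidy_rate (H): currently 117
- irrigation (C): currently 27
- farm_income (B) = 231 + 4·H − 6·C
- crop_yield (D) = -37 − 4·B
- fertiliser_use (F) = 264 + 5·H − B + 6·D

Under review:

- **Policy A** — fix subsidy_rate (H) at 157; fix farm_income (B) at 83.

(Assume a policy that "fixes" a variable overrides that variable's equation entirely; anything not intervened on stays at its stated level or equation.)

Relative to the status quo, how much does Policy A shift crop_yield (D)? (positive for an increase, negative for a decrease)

Baseline:
  H = 117
  C = 27
  B = 231 + 4·117 − 6·27 = 537
  D = -37 − 4·537 = -2185
Policy A (H := 157, B := 83):
  H = 157
  C = 27
  B = 83
  D = -37 − 4·83 = -369
Change in D: -369 − (-2185) = 1816

1816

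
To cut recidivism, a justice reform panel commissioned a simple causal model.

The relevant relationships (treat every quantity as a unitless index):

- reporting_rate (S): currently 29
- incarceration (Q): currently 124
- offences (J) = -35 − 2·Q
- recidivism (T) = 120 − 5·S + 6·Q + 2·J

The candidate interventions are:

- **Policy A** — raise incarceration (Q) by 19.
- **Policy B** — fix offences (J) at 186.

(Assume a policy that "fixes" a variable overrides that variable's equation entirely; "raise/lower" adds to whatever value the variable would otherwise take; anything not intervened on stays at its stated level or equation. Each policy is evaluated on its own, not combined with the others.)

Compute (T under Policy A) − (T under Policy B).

Policy A (Q + 19):
  S = 29
  Q = 124 + 19 = 143
  J = -35 − 2·143 = -321
  T = 120 − 5·29 + 6·143 + 2·(-321) = 191
Policy B (J := 186):
  S = 29
  Q = 124
  J = 186
  T = 120 − 5·29 + 6·124 + 2·186 = 1091
T: 191 − 1091 = -900

-900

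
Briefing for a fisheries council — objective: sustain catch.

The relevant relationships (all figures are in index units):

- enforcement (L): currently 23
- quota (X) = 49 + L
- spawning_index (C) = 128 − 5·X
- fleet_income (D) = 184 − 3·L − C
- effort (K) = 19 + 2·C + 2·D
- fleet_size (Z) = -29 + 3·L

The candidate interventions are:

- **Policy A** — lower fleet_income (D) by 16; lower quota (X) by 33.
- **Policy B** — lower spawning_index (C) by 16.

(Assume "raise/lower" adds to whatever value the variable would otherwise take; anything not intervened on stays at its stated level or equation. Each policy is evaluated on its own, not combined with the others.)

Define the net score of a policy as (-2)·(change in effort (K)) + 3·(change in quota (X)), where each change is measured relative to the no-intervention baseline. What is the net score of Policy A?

Baseline:
  L = 23
  X = 49 + 23 = 72
  C = 128 − 5·72 = -232
  D = 184 − 3·23 − (-232) = 347
  K = 19 + 2·(-232) + 2·347 = 249
Policy A (D − 16, X − 33):
  L = 23
  X = 49 + 23 (−33 from intervention) = 39
  C = 128 − 5·39 = -67
  D = 184 − 3·23 − (-67) (−16 from intervention) = 166
  K = 19 + 2·(-67) + 2·166 = 217
ΔK = 217 − 249 = -32; ΔX = 39 − 72 = -33
Score = (-2)·(-32) + 3·(-33) = -35

-35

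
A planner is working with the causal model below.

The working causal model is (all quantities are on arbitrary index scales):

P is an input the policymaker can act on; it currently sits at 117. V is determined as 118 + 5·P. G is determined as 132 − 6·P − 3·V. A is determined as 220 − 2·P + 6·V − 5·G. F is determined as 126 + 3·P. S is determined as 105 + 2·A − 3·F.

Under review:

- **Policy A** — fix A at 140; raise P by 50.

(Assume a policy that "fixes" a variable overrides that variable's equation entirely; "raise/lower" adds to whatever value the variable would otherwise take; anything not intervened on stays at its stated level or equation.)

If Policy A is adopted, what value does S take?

-1496

Policy A (A := 140, P + 50):
  P = 117 + 50 = 167
  V = 118 + 5·167 = 953
  G = 132 − 6·167 − 3·953 = -3729
  A = 140
  F = 126 + 3·167 = 627
  S = 105 + 2·140 − 3·627 = -1496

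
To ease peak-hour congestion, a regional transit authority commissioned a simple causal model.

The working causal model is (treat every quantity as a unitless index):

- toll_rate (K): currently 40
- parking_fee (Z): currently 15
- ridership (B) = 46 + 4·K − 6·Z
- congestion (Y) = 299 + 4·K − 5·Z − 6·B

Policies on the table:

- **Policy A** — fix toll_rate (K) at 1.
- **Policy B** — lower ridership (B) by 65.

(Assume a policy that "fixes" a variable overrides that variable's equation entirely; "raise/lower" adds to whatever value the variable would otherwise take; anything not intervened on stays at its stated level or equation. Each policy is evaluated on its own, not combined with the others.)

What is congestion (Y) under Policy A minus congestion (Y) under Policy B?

390

Policy A (K := 1):
  K = 1
  Z = 15
  B = 46 + 4·1 − 6·15 = -40
  Y = 299 + 4·1 − 5·15 − 6·(-40) = 468
Policy B (B − 65):
  K = 40
  Z = 15
  B = 46 + 4·40 − 6·15 (−65 from intervention) = 51
  Y = 299 + 4·40 − 5·15 − 6·51 = 78
Y: 468 − 78 = 390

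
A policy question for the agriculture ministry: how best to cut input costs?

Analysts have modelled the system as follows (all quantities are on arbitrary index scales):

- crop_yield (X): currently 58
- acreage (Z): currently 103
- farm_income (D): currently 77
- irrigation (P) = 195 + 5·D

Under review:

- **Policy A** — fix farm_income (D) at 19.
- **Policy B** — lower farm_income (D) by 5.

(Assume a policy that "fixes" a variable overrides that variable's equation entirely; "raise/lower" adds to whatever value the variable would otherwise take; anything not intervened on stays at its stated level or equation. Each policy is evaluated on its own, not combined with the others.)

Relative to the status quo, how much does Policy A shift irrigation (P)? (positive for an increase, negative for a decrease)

-290

Baseline:
  D = 77
  P = 195 + 5·77 = 580
Policy A (D := 19):
  D = 19
  P = 195 + 5·19 = 290
Change in P: 290 − 580 = -290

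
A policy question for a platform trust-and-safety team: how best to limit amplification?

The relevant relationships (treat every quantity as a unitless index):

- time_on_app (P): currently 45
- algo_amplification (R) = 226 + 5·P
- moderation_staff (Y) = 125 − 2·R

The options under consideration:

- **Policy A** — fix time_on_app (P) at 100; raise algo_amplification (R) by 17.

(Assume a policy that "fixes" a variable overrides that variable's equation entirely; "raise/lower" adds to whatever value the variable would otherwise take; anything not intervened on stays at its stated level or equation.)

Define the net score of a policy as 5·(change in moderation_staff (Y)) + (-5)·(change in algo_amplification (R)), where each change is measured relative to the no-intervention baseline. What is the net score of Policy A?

Baseline:
  P = 45
  R = 226 + 5·45 = 451
  Y = 125 − 2·451 = -777
Policy A (P := 100, R + 17):
  P = 100
  R = 226 + 5·100 (+17 from intervention) = 743
  Y = 125 − 2·743 = -1361
ΔY = -1361 − (-777) = -584; ΔR = 743 − 451 = 292
Score = 5·(-584) + (-5)·292 = -4380

-4380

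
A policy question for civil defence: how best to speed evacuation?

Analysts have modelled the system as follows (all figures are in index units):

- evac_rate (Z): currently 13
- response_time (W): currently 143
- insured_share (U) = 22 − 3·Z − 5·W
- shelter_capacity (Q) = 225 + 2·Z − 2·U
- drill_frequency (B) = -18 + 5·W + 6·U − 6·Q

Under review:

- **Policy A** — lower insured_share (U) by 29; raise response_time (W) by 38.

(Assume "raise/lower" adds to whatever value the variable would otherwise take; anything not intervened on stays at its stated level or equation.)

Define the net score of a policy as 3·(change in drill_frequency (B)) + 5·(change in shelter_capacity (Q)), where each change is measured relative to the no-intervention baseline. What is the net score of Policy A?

Baseline:
  Z = 13
  W = 143
  U = 22 − 3·13 − 5·143 = -732
  Q = 225 + 2·13 − 2·(-732) = 1715
  B = -18 + 5·143 + 6·(-732) − 6·1715 = -13985
Policy A (U − 29, W + 38):
  Z = 13
  W = 143 + 38 = 181
  U = 22 − 3·13 − 5·181 (−29 from intervention) = -951
  Q = 225 + 2·13 − 2·(-951) = 2153
  B = -18 + 5·181 + 6·(-951) − 6·2153 = -17737
ΔB = -17737 − (-13985) = -3752; ΔQ = 2153 − 1715 = 438
Score = 3·(-3752) + 5·438 = -9066

-9066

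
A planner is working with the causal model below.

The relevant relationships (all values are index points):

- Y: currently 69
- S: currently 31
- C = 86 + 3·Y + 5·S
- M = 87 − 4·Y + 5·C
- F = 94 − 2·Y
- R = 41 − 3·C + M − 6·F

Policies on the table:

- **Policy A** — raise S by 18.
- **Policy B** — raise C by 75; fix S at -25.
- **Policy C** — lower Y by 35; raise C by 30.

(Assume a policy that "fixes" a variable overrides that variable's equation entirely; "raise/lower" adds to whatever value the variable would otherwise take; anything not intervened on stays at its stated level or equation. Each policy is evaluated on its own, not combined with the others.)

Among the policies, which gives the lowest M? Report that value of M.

Policy A (S + 18):
  Y = 69
  S = 31 + 18 = 49
  C = 86 + 3·69 + 5·49 = 538
  M = 87 − 4·69 + 5·538 = 2501
Policy B (C + 75, S := -25):
  Y = 69
  S = -25
  C = 86 + 3·69 + 5·(-25) (+75 from intervention) = 243
  M = 87 − 4·69 + 5·243 = 1026
Policy C (Y − 35, C + 30):
  Y = 69 − 35 = 34
  S = 31
  C = 86 + 3·34 + 5·31 (+30 from intervention) = 373
  M = 87 − 4·34 + 5·373 = 1816
Comparing — Policy A: M=2501, Policy B: M=1026, Policy C: M=1816. Lowest is 1026 (Policy B).

1026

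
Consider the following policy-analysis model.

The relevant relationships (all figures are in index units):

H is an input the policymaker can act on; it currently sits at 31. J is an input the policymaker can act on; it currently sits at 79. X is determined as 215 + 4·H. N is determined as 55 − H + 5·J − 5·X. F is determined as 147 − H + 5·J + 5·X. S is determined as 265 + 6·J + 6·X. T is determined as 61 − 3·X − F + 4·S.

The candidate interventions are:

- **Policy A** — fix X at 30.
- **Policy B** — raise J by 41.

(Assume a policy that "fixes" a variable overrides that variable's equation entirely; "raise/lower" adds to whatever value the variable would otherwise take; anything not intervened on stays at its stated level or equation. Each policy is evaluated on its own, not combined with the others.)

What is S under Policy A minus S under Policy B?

Policy A (X := 30):
  H = 31
  J = 79
  X = 30
  S = 265 + 6·79 + 6·30 = 919
Policy B (J + 41):
  H = 31
  J = 79 + 41 = 120
  X = 215 + 4·31 = 339
  S = 265 + 6·120 + 6·339 = 3019
S: 919 − 3019 = -2100

-2100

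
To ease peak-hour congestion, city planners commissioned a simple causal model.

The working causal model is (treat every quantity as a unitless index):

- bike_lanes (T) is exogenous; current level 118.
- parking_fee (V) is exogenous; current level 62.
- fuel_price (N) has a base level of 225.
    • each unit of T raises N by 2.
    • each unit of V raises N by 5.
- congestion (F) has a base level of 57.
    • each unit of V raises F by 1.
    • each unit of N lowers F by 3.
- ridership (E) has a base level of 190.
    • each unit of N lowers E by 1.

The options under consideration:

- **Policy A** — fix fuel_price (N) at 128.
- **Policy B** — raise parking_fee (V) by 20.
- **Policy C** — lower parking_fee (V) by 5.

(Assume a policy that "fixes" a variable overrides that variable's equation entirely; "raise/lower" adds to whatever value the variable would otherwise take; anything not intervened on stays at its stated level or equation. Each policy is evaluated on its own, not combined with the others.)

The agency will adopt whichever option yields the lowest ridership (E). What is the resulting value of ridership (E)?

Policy A (N := 128):
  T = 118
  V = 62
  N = 128
  E = 190 − 128 = 62
Policy B (V + 20):
  T = 118
  V = 62 + 20 = 82
  N = 225 + 2·118 + 5·82 = 871
  E = 190 − 871 = -681
Policy C (V − 5):
  T = 118
  V = 62 − 5 = 57
  N = 225 + 2·118 + 5·57 = 746
  E = 190 − 746 = -556
Comparing — Policy A: E=62, Policy B: E=-681, Policy C: E=-556. Lowest is -681 (Policy B).

-681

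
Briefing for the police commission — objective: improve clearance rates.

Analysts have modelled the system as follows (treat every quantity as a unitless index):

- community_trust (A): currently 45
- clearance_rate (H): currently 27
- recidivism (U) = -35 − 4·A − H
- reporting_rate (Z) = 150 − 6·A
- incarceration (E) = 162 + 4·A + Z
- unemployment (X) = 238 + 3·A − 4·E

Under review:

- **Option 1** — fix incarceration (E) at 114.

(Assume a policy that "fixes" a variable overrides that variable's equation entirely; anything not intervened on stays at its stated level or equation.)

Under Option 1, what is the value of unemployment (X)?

Option 1 (E := 114):
  A = 45
  Z = 150 − 6·45 = -120
  E = 114
  X = 238 + 3·45 − 4·114 = -83

-83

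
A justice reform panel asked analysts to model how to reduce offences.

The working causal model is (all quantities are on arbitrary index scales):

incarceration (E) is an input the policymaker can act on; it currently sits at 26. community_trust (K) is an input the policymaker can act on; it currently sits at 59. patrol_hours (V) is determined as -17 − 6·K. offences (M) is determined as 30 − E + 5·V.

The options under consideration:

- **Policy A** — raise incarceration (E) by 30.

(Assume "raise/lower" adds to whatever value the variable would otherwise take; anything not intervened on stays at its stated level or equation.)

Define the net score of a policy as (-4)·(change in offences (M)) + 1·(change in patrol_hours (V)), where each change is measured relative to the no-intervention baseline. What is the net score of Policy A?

120

Baseline:
  E = 26
  K = 59
  V = -17 − 6·59 = -371
  M = 30 − 26 + 5·(-371) = -1851
Policy A (E + 30):
  E = 26 + 30 = 56
  K = 59
  V = -17 − 6·59 = -371
  M = 30 − 56 + 5·(-371) = -1881
ΔM = -1881 − (-1851) = -30; ΔV = -371 − (-371) = 0
Score = (-4)·(-30) + 1·0 = 120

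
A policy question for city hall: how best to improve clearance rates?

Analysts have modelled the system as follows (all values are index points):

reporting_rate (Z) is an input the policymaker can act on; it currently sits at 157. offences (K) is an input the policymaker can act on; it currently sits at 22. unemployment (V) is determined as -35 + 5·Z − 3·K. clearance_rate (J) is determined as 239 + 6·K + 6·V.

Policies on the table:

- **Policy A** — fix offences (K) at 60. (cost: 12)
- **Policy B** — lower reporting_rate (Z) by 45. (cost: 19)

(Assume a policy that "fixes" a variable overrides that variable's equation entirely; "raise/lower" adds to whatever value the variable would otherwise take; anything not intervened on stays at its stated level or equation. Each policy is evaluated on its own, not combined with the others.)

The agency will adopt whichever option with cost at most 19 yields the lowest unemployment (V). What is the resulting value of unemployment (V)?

459

Policy A (K := 60):
  Z = 157
  K = 60
  V = -35 + 5·157 − 3·60 = 570
Policy B (Z − 45):
  Z = 157 − 45 = 112
  K = 22
  V = -35 + 5·112 − 3·22 = 459
Comparing — Policy A: V=570, Policy B: V=459. Lowest is 459 (Policy B).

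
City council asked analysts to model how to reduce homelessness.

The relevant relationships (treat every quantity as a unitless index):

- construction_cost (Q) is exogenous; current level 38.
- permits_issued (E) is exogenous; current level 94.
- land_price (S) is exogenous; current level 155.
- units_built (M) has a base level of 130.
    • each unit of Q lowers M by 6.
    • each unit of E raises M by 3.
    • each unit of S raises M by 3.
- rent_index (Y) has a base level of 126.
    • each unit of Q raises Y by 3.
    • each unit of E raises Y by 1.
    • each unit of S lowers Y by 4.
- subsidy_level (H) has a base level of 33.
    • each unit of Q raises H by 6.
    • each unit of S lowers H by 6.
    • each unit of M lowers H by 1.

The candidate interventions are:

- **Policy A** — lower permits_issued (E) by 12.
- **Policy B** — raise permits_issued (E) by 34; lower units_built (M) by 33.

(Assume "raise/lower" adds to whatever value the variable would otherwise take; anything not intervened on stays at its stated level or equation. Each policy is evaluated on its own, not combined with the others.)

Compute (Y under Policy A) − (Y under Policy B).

Policy A (E − 12):
  Q = 38
  E = 94 − 12 = 82
  S = 155
  Y = 126 + 3·38 + 82 − 4·155 = -298
Policy B (E + 34, M − 33):
  Q = 38
  E = 94 + 34 = 128
  S = 155
  Y = 126 + 3·38 + 128 − 4·155 = -252
Y: -298 − (-252) = -46

-46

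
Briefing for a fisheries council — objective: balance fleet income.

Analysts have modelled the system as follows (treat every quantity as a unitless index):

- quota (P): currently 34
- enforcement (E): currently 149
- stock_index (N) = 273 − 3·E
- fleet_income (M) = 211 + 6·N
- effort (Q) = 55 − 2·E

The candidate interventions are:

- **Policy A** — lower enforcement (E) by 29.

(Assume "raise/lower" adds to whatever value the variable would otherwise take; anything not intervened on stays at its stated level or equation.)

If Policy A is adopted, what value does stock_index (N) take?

Policy A (E − 29):
  E = 149 − 29 = 120
  N = 273 − 3·120 = -87

-87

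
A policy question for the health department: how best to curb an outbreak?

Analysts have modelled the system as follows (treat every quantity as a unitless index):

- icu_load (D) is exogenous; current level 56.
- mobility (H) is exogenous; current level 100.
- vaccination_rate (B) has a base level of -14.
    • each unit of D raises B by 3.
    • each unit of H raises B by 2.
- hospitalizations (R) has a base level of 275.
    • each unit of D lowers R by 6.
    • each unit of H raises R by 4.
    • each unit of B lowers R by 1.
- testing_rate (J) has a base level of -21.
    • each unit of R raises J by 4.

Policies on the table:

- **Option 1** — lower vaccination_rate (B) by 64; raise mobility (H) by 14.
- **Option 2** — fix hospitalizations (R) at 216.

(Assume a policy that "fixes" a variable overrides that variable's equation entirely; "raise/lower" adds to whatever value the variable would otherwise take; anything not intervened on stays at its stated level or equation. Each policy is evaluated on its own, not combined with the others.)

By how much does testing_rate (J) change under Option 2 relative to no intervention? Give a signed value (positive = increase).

Baseline:
  D = 56
  H = 100
  B = -14 + 3·56 + 2·100 = 354
  R = 275 − 6·56 + 4·100 − 354 = -15
  J = -21 + 4·(-15) = -81
Option 2 (R := 216):
  D = 56
  H = 100
  B = -14 + 3·56 + 2·100 = 354
  R = 216
  J = -21 + 4·216 = 843
Change in J: 843 − (-81) = 924

924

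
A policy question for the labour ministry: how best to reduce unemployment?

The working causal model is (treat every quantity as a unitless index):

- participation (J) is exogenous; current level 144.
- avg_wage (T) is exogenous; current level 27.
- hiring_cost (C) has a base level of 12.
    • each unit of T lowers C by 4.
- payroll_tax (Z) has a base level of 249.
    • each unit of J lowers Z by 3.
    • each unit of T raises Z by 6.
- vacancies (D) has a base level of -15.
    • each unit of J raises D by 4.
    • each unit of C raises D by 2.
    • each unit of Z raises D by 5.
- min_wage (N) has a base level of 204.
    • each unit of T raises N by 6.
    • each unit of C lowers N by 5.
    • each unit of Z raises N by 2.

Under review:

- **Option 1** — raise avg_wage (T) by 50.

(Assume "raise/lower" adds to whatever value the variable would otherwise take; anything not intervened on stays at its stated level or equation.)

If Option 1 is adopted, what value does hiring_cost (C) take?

-296

Option 1 (T + 50):
  T = 27 + 50 = 77
  C = 12 − 4·77 = -296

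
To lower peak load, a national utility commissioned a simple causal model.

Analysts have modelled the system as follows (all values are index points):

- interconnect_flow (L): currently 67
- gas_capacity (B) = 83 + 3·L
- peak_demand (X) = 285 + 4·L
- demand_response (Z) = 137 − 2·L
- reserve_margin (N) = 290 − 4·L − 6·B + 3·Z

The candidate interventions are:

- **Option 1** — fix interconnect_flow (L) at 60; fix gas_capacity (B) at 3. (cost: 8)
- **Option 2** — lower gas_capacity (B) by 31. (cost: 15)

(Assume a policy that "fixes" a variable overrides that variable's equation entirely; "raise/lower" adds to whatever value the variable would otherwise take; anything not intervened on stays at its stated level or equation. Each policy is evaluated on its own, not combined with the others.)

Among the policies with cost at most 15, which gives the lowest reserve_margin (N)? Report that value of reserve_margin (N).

Option 1 (L := 60, B := 3):
  L = 60
  B = 3
  Z = 137 − 2·60 = 17
  N = 290 − 4·60 − 6·3 + 3·17 = 83
Option 2 (B − 31):
  L = 67
  B = 83 + 3·67 (−31 from intervention) = 253
  Z = 137 − 2·67 = 3
  N = 290 − 4·67 − 6·253 + 3·3 = -1487
Comparing — Option 1: N=83, Option 2: N=-1487. Lowest is -1487 (Option 2).

-1487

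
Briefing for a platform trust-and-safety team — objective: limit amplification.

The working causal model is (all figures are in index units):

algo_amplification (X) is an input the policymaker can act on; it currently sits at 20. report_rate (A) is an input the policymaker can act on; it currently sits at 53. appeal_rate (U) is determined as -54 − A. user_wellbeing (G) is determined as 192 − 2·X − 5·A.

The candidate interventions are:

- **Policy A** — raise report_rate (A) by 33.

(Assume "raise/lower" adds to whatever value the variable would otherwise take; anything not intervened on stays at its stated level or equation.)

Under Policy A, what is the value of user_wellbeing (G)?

-278

Policy A (A + 33):
  X = 20
  A = 53 + 33 = 86
  G = 192 − 2·20 − 5·86 = -278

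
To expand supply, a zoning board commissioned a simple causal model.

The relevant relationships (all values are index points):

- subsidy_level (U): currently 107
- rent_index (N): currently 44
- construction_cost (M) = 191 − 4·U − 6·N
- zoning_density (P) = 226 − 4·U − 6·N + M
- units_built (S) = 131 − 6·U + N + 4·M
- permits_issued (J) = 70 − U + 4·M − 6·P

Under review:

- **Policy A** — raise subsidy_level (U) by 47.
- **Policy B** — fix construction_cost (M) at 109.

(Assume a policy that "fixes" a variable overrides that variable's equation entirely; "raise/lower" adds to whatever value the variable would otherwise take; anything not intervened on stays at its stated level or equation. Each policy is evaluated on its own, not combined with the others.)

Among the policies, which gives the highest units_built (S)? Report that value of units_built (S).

Policy A (U + 47):
  U = 107 + 47 = 154
  N = 44
  M = 191 − 4·154 − 6·44 = -689
  S = 131 − 6·154 + 44 + 4·(-689) = -3505
Policy B (M := 109):
  U = 107
  N = 44
  M = 109
  S = 131 − 6·107 + 44 + 4·109 = -31
Comparing — Policy A: S=-3505, Policy B: S=-31. Highest is -31 (Policy B).

-31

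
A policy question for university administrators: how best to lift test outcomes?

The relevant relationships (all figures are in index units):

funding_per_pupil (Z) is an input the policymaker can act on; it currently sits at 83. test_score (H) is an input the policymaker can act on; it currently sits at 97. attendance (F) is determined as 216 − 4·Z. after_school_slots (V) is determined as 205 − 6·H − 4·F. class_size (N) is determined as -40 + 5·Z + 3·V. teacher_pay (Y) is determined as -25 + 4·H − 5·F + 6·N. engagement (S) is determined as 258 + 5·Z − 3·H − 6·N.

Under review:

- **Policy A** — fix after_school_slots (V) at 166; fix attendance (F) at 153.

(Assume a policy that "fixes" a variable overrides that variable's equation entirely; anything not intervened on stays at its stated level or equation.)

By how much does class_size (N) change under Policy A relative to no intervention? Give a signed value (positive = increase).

237

Baseline:
  Z = 83
  H = 97
  F = 216 − 4·83 = -116
  V = 205 − 6·97 − 4·(-116) = 87
  N = -40 + 5·83 + 3·87 = 636
Policy A (V := 166, F := 153):
  Z = 83
  H = 97
  F = 153
  V = 166
  N = -40 + 5·83 + 3·166 = 873
Change in N: 873 − 636 = 237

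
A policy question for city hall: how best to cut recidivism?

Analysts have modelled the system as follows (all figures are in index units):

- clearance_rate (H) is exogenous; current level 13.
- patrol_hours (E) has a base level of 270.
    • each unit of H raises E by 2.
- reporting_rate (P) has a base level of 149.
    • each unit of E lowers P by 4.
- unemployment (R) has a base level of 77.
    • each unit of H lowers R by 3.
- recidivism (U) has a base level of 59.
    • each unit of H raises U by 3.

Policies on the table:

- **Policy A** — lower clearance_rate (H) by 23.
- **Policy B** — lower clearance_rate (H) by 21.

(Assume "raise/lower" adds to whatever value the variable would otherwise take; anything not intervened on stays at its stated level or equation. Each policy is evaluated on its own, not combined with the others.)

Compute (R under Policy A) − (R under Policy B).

6

Policy A (H − 23):
  H = 13 − 23 = -10
  R = 77 − 3·(-10) = 107
Policy B (H − 21):
  H = 13 − 21 = -8
  R = 77 − 3·(-8) = 101
R: 107 − 101 = 6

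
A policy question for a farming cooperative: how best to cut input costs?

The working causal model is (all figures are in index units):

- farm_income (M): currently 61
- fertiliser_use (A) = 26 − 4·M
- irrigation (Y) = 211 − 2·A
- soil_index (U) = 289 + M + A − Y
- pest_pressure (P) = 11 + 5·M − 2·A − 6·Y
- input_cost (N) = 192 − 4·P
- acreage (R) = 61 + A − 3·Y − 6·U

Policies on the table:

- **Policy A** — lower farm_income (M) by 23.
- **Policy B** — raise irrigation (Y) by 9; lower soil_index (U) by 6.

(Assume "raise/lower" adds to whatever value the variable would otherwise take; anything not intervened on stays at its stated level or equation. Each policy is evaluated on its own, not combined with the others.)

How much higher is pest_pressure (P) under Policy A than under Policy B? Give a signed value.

859

Policy A (M − 23):
  M = 61 − 23 = 38
  A = 26 − 4·38 = -126
  Y = 211 − 2·(-126) = 463
  P = 11 + 5·38 − 2·(-126) − 6·463 = -2325
Policy B (Y + 9, U − 6):
  M = 61
  A = 26 − 4·61 = -218
  Y = 211 − 2·(-218) (+9 from intervention) = 656
  P = 11 + 5·61 − 2·(-218) − 6·656 = -3184
P: -2325 − (-3184) = 859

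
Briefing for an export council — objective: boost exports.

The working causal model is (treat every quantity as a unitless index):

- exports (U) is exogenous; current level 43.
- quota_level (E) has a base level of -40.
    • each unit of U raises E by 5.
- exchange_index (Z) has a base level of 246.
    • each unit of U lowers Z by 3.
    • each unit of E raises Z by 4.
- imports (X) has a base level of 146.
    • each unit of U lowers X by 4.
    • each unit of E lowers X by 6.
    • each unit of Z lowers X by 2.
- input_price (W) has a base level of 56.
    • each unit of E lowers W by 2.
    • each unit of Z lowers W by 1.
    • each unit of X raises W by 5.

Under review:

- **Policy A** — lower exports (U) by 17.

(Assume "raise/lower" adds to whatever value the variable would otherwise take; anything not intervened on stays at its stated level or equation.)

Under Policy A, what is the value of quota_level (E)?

90

Policy A (U − 17):
  U = 43 − 17 = 26
  E = -40 + 5·26 = 90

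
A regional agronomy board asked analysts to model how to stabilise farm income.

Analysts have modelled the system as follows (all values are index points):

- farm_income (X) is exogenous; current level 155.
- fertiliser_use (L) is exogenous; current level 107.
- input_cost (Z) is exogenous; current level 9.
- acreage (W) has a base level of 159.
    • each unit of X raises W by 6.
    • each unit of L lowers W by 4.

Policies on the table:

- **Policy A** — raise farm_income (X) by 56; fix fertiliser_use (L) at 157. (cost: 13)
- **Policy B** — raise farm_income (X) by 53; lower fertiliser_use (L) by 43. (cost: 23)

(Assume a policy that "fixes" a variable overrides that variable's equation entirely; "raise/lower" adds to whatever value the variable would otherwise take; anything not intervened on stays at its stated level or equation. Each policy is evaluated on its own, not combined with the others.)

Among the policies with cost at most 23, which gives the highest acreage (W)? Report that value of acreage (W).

Policy A (X + 56, L := 157):
  X = 155 + 56 = 211
  L = 157
  W = 159 + 6·211 − 4·157 = 797
Policy B (X + 53, L − 43):
  X = 155 + 53 = 208
  L = 107 − 43 = 64
  W = 159 + 6·208 − 4·64 = 1151
Comparing — Policy A: W=797, Policy B: W=1151. Highest is 1151 (Policy B).

1151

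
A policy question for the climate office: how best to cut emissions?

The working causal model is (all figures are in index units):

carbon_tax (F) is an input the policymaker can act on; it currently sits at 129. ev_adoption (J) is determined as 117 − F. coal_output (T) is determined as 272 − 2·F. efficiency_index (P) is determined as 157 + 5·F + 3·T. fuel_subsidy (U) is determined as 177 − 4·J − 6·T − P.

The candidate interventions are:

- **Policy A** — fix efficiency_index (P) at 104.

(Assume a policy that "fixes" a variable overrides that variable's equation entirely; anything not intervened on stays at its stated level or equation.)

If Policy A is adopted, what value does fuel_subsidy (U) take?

Policy A (P := 104):
  F = 129
  J = 117 − 129 = -12
  T = 272 − 2·129 = 14
  P = 104
  U = 177 − 4·(-12) − 6·14 − 104 = 37

37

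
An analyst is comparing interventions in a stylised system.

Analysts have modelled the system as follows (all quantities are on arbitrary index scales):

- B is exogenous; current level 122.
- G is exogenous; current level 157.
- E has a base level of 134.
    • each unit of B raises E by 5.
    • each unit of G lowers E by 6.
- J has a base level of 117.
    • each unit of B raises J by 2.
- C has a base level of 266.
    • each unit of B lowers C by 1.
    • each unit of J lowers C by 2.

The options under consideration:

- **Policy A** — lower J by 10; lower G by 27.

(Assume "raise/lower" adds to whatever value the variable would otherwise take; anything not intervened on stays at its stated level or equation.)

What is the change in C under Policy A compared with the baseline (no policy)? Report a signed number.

Baseline:
  B = 122
  J = 117 + 2·122 = 361
  C = 266 − 122 − 2·361 = -578
Policy A (J − 10, G − 27):
  B = 122
  J = 117 + 2·122 (−10 from intervention) = 351
  C = 266 − 122 − 2·351 = -558
Change in C: -558 − (-578) = 20

20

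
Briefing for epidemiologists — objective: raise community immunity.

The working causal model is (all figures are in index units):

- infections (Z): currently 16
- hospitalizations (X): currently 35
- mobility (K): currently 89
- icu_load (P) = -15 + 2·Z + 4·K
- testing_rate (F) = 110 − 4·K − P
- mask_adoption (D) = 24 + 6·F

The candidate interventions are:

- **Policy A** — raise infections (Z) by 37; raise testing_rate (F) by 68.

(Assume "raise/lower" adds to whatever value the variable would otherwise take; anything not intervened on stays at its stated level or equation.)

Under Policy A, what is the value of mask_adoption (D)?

-3726

Policy A (Z + 37, F + 68):
  Z = 16 + 37 = 53
  K = 89
  P = -15 + 2·53 + 4·89 = 447
  F = 110 − 4·89 − 447 (+68 from intervention) = -625
  D = 24 + 6·(-625) = -3726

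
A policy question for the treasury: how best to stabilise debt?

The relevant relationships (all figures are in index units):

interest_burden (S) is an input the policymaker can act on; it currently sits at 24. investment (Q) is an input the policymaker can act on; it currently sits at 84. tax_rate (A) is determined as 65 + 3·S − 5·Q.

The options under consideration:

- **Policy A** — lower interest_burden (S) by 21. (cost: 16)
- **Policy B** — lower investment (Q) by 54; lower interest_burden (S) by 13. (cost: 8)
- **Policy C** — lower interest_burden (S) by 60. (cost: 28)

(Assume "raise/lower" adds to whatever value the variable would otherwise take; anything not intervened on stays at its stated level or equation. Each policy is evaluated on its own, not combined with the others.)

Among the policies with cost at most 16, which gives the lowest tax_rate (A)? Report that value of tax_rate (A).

-346

Policy A (S − 21):
  S = 24 − 21 = 3
  Q = 84
  A = 65 + 3·3 − 5·84 = -346
Policy B (Q − 54, S − 13):
  S = 24 − 13 = 11
  Q = 84 − 54 = 30
  A = 65 + 3·11 − 5·30 = -52
Comparing — Policy A: A=-346, Policy B: A=-52. Lowest is -346 (Policy A).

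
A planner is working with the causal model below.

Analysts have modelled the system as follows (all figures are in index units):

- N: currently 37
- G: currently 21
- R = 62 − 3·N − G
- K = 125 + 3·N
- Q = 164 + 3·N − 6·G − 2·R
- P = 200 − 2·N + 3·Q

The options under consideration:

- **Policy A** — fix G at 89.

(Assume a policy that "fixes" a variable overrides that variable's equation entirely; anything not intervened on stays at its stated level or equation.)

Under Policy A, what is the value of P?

177

Policy A (G := 89):
  N = 37
  G = 89
  R = 62 − 3·37 − 89 = -138
  Q = 164 + 3·37 − 6·89 − 2·(-138) = 17
  P = 200 − 2·37 + 3·17 = 177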